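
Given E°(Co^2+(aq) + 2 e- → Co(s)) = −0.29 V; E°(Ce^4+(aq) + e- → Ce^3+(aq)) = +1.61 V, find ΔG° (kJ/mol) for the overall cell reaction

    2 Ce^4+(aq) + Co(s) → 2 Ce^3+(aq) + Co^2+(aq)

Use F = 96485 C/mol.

In the reaction as written Ce^4+(aq) is reduced, so the Ce⁴⁺/Ce³⁺ couple is the cathode and Co²⁺/Co is the anode.
E°cell = +1.61 − (−0.29) = +1.90 V; balancing electrons gives n = 2.
ΔG° = −nFE°cell = −(2)(96485)(+1.90) J/mol = −367 kJ/mol.

−367 kJ/mol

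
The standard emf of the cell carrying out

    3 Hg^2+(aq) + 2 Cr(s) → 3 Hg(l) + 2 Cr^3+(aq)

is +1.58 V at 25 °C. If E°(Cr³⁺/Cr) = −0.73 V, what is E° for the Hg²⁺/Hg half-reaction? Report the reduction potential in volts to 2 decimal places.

+0.85 V

In the reaction as written the Hg²⁺/Hg couple is reduced (cathode) and Cr³⁺/Cr is oxidized (anode), so E°cell = E°(Hg²⁺/Hg) − E°(Cr³⁺/Cr).
E°(Hg²⁺/Hg) = E°cell + E°(anode) = +1.58 + (−0.73) = +0.85 V.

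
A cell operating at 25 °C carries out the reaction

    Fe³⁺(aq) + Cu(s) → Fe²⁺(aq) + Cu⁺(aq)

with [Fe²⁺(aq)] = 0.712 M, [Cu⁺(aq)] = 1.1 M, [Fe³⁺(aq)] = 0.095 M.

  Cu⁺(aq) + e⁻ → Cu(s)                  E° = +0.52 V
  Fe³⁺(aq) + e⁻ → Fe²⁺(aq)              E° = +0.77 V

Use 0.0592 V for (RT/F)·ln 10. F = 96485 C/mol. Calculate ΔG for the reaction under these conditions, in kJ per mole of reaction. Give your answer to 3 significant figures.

With Fe³⁺/Fe²⁺ reduced at the cathode, E°cell = +0.77 − (+0.52) = +0.25 V and n = 1.
The reaction quotient is ([Fe²⁺(aq)]·[Cu⁺(aq)]) / [Fe³⁺(aq)] = 8.24; by Nernst, E = +0.25 − (0.0592/1)(0.916) = +0.1958 V.
Finally ΔG = −nFE = −(1)(96485 C/mol)(+0.1958 V) = −18.9 kJ/mol.

−18.9 kJ/mol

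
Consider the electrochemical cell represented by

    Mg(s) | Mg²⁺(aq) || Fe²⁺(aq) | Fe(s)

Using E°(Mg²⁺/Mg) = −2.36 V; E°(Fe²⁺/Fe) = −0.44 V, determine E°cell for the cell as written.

+1.92 V

By convention the left-hand electrode in cell notation is the anode (oxidation) and the right-hand electrode is the cathode (reduction).
E°cell = E°(right) − E°(left) = −0.44 − (−2.36) = +1.92 V.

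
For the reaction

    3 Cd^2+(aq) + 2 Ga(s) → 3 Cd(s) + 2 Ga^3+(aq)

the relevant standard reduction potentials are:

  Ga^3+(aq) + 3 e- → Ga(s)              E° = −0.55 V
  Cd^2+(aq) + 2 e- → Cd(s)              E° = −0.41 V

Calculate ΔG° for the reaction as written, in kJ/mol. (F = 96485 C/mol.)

In the reaction as written Cd^2+(aq) is reduced, so the Cd²⁺/Cd couple is the cathode and Ga³⁺/Ga is the anode.
E°cell = −0.41 − (−0.55) = +0.14 V; balancing electrons gives n = 6.
ΔG° = −nFE°cell = −(6)(96485)(+0.14) J/mol = −81.0 kJ/mol.

−81.0 kJ/mol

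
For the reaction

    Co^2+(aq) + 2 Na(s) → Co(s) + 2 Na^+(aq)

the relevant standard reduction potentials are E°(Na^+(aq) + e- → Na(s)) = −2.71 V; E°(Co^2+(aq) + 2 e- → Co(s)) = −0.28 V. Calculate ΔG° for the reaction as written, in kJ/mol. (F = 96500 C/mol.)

−469 kJ/mol

In the reaction as written Co^2+(aq) is reduced, so the Co²⁺/Co couple is the cathode and Na⁺/Na is the anode.
E°cell = −0.28 − (−2.71) = +2.43 V; balancing electrons gives n = 2.
ΔG° = −nFE°cell = −(2)(96500)(+2.43) J/mol = −469 kJ/mol.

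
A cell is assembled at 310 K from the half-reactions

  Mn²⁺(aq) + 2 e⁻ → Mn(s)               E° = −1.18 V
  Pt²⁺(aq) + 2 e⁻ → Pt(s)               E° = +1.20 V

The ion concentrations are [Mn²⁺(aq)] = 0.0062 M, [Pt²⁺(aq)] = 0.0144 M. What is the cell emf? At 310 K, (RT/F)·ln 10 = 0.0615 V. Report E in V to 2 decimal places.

Since E°(Pt²⁺/Pt) > E°(Mn²⁺/Mn), Pt²⁺/Pt serves as the cathode.
E°cell = +1.20 − (−1.18) = +2.38 V, with n = 2 electrons transferred.
The balanced reaction is Pt²⁺(aq) + Mn(s) → Pt(s) + Mn²⁺(aq), so Q = [Mn²⁺(aq)] / [Pt²⁺(aq)] = 0.431 and log Q = −0.366.
By the Nernst equation, E = +2.38 − (0.0615/2)·(−0.366) = +2.39 V.

+2.39 V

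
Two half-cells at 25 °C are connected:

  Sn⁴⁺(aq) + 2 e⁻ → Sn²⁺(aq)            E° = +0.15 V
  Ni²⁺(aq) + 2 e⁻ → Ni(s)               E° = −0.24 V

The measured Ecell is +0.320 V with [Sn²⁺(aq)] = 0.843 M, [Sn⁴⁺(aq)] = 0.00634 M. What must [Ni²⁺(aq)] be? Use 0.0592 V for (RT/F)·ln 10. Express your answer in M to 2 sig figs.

1.7 M

With Sn⁴⁺/Sn²⁺ at the cathode and Ni²⁺/Ni at the anode, E°cell = +0.15 − (−0.24) = +0.39 V (n = 2).
From the Nernst equation, log Q = n(E° − E)/0.0592 = 2·(+0.39 − (+0.320))/0.0592 = 2.365.
The balanced reaction is Sn⁴⁺(aq) + Ni(s) → Sn²⁺(aq) + Ni²⁺(aq), so Q = ([Sn²⁺(aq)]·[Ni²⁺(aq)]) / [Sn⁴⁺(aq)].
Solving for the unknown gives log [Ni²⁺(aq)] = 0.241, so [Ni²⁺(aq)] ≈ 1.7 M.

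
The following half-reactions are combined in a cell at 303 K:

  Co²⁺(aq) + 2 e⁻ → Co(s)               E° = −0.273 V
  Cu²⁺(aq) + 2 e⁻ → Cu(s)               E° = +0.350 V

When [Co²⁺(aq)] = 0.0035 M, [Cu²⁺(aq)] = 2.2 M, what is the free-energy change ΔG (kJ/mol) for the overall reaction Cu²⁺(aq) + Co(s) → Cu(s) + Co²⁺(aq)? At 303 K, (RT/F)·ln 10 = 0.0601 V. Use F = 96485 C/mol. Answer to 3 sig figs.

−136 kJ/mol

With Cu²⁺/Cu reduced at the cathode, E°cell = +0.350 − (−0.273) = +0.623 V and n = 2.
Q = [Co²⁺(aq)] / [Cu²⁺(aq)] = 0.00159, so log Q = −2.798 and E = +0.623 − (0.0601/2)(−2.798) = +0.7071 V.
ΔG = −nFE = −(2)(96485)(+0.7071) J/mol = −136 kJ/mol.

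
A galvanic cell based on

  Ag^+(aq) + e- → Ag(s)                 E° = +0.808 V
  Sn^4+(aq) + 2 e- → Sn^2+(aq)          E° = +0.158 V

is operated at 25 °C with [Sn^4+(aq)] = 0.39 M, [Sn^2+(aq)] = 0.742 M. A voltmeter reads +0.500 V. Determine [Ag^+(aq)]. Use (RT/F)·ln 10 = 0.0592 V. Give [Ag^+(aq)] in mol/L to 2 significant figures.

0.0021 M

Ag⁺/Ag is the cathode (higher E°); E°cell = +0.808 − (+0.158) = +0.650 V with n = 2.
From the Nernst equation, log Q = n(E° − E)/0.0592 = 2·(+0.650 − (+0.500))/0.0592 = 5.068.
The balanced reaction is 2 Ag^+(aq) + Sn^2+(aq) → 2 Ag(s) + Sn^4+(aq), so Q = [Sn^4+(aq)] / ([Ag^+(aq)]^2·[Sn^2+(aq)]).
Isolating [Ag^+(aq)] in Q = 10^{5.068} yields log [Ag^+(aq)] = −2.674, i.e. 0.0021 M.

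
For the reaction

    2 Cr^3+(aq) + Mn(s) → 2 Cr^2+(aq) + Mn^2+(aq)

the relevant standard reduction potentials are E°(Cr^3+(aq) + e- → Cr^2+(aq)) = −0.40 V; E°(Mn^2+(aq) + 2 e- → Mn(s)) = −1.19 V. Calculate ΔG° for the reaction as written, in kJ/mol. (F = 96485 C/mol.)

In the reaction as written Cr^3+(aq) is reduced, so the Cr³⁺/Cr²⁺ couple is the cathode and Mn²⁺/Mn is the anode.
E°cell = −0.40 − (−1.19) = +0.79 V; balancing electrons gives n = 2.
ΔG° = −nFE°cell = −(2)(96485)(+0.79) J/mol = −152 kJ/mol.

−152 kJ/mol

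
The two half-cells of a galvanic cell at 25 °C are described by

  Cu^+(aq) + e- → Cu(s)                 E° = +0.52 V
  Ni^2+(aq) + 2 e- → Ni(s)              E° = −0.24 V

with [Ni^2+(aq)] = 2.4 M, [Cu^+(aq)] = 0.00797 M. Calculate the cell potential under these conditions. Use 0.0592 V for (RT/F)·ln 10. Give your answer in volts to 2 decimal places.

The Cu⁺/Cu couple has the more positive E°, so it is the cathode; Ni²⁺/Ni is the anode.
E°cell = +0.52 − (−0.24) = +0.76 V, with n = 2 electrons transferred.
For the overall reaction 2 Cu^+(aq) + Ni(s) → 2 Cu(s) + Ni^2+(aq), Q = [Ni^2+(aq)] / [Cu^+(aq)]^2 = 3.78×10^4, giving log Q = 4.577.
E = E° − (0.0592/n)·log Q = +0.76 − (0.0592/2)(4.577) = +0.62 V.

+0.62 V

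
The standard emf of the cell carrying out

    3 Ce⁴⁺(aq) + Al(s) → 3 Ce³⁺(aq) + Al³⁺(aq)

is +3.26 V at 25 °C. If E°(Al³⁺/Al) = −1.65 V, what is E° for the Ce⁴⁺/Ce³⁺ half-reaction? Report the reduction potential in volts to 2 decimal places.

In the reaction as written the Ce⁴⁺/Ce³⁺ couple is reduced (cathode) and Al³⁺/Al is oxidized (anode), so E°cell = E°(Ce⁴⁺/Ce³⁺) − E°(Al³⁺/Al).
E°(Ce⁴⁺/Ce³⁺) = E°cell + E°(anode) = +3.26 + (−1.65) = +1.61 V.

+1.61 V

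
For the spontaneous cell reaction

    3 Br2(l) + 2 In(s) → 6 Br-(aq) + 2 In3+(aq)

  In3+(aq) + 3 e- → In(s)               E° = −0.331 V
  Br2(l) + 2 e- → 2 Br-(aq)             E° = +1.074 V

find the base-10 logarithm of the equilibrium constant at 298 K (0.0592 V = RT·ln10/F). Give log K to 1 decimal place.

The Br₂/Br⁻ couple is reduced (cathode); E°cell = +1.074 − (−0.331) = +1.405 V with n = 6.
At equilibrium E = 0, so log K = nE°cell / 0.0592 = (6)(+1.405) / 0.0592 = 142.4.

log K = 142.4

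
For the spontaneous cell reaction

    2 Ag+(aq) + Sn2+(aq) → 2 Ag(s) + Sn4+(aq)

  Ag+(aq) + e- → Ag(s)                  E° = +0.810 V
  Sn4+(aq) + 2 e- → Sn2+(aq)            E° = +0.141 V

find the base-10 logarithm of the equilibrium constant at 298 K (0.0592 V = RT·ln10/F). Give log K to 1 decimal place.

log K = 22.6

The Ag⁺/Ag couple is reduced (cathode); E°cell = +0.810 − (+0.141) = +0.669 V with n = 2.
At equilibrium E = 0, so log K = nE°cell / 0.0592 = (2)(+0.669) / 0.0592 = 22.6.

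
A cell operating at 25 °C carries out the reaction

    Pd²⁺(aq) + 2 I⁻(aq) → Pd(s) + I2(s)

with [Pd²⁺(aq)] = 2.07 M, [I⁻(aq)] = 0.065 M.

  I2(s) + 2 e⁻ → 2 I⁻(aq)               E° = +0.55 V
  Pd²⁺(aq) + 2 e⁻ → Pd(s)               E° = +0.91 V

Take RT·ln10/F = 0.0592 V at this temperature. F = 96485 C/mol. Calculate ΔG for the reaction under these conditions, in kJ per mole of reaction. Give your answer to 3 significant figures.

With Pd²⁺/Pd reduced at the cathode, E°cell = +0.91 − (+0.55) = +0.36 V and n = 2.
Q = 1 / ([Pd²⁺(aq)]·[I⁻(aq)]^2) = 114, so log Q = 2.058 and E = +0.36 − (0.0592/2)(2.058) = +0.2991 V.
Finally ΔG = −nFE = −(2)(96485 C/mol)(+0.2991 V) = −57.7 kJ/mol.

−57.7 kJ/mol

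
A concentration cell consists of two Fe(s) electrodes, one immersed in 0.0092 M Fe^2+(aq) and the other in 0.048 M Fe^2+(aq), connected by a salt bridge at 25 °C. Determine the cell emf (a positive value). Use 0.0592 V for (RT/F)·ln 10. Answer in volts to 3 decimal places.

0.021 V

For a concentration cell E°cell = 0, since both electrodes use the same couple.
The compartment with the higher Fe^2+(aq) concentration (0.048 M) acts as the cathode; ions are reduced there and produced at the dilute (0.0092 M) anode.
With n = 2, Ecell = −(0.0592/2)·log([dilute]/[conc]) = −(0.0592/2)·log(0.0092/0.048) = +0.021 V.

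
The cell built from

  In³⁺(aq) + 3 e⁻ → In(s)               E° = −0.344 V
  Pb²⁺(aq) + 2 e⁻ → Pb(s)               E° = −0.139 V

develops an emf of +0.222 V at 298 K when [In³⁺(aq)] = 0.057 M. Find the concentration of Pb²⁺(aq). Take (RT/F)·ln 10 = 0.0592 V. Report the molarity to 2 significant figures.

0.56 M

The Pb²⁺/Pb couple has the larger reduction potential, so it is the cathode: E°cell = −0.139 − (−0.344) = +0.205 V and n = 6.
Rearranging E = E° − (0.0592/n)·log Q gives log Q = 6(+0.205 − (+0.222))/0.0592 = −1.723.
Balancing electrons gives 3 Pb²⁺(aq) + 2 In(s) → 3 Pb(s) + 2 In³⁺(aq); thus Q = [In³⁺(aq)]^2 / [Pb²⁺(aq)]^3.
Solving for the unknown gives log [Pb²⁺(aq)] = −0.255, so [Pb²⁺(aq)] ≈ 0.56 M.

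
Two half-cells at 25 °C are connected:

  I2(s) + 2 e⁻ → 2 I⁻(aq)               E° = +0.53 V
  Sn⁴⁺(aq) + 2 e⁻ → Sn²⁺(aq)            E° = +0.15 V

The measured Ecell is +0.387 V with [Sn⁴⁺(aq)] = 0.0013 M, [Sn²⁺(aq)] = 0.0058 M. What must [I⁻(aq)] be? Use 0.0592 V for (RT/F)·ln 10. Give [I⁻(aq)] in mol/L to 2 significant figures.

With I₂/I⁻ at the cathode and Sn⁴⁺/Sn²⁺ at the anode, E°cell = +0.53 − (+0.15) = +0.38 V (n = 2).
Since E = E° − (0.0592/n)·log Q, log Q = n(E° − E)/0.0592 = −0.236.
For I2(s) + Sn²⁺(aq) → 2 I⁻(aq) + Sn⁴⁺(aq), the reaction quotient is Q = ([I⁻(aq)]^2·[Sn⁴⁺(aq)]) / [Sn²⁺(aq)].
Isolating [I⁻(aq)] in Q = 10^{−0.236} yields log [I⁻(aq)] = 0.207, i.e. 1.6 M.

1.6 M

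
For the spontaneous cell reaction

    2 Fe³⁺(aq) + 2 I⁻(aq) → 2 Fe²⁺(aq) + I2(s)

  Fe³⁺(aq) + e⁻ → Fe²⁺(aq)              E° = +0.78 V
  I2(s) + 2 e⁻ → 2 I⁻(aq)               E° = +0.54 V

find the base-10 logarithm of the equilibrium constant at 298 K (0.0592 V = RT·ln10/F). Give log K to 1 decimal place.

The Fe³⁺/Fe²⁺ couple is reduced (cathode); E°cell = +0.78 − (+0.54) = +0.24 V with n = 2.
At equilibrium E = 0, so log K = nE°cell / 0.0592 = (2)(+0.24) / 0.0592 = 8.1.

log K = 8.1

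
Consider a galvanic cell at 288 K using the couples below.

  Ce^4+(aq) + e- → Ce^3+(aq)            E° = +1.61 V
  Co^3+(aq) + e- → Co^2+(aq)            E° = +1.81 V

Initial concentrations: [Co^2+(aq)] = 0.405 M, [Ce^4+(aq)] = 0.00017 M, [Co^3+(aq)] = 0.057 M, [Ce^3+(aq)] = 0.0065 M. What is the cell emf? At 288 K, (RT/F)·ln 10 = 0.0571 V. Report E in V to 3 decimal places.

Since E°(Co³⁺/Co²⁺) > E°(Ce⁴⁺/Ce³⁺), Co³⁺/Co²⁺ serves as the cathode.
E°cell = E°cat − E°an = +1.81 − (+1.61) = +0.20 V; n = 1.
Balancing gives Co^3+(aq) + Ce^3+(aq) → Co^2+(aq) + Ce^4+(aq); hence Q = ([Co^2+(aq)]·[Ce^4+(aq)]) / ([Co^3+(aq)]·[Ce^3+(aq)]) = 0.186 (log Q = −0.731).
By the Nernst equation, E = +0.20 − (0.0571/1)·(−0.731) = +0.242 V.

+0.242 V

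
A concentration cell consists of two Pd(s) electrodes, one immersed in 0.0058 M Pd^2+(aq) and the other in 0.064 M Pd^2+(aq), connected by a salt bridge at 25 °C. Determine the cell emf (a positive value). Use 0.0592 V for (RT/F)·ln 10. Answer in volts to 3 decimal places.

0.031 V

For a concentration cell E°cell = 0, since both electrodes use the same couple.
The compartment with the higher Pd^2+(aq) concentration (0.064 M) acts as the cathode; ions are reduced there and produced at the dilute (0.0058 M) anode.
With n = 2, Ecell = −(0.0592/2)·log([dilute]/[conc]) = −(0.0592/2)·log(0.0058/0.064) = +0.031 V.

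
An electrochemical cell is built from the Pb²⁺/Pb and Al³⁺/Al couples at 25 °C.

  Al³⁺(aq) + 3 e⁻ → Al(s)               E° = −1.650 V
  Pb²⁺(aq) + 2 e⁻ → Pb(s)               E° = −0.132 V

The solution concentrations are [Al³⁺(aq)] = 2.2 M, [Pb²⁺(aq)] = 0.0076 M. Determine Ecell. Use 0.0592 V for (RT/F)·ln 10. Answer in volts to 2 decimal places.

+1.45 V

The Pb²⁺/Pb couple has the more positive E°, so it is the cathode; Al³⁺/Al is the anode.
E°cell = E°cat − E°an = −0.132 − (−1.650) = +1.518 V; n = 6.
The balanced reaction is 3 Pb²⁺(aq) + 2 Al(s) → 3 Pb(s) + 2 Al³⁺(aq), so Q = [Al³⁺(aq)]^2 / [Pb²⁺(aq)]^3 = 1.1×10^7 and log Q = 7.042.
E = E° − (0.0592/n)·log Q = +1.518 − (0.0592/6)(7.042) = +1.45 V.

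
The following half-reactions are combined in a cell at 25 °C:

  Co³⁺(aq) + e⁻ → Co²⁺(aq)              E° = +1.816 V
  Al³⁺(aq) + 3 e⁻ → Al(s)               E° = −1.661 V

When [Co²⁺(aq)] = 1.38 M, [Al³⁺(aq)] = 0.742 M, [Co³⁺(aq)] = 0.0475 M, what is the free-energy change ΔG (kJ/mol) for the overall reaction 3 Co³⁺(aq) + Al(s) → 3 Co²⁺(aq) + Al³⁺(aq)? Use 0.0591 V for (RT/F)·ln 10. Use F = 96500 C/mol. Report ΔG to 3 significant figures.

−982 kJ/mol

E°cell = +1.816 − (−1.661) = +3.477 V; the balanced reaction transfers n = 3 electrons.
Here Q = ([Co²⁺(aq)]^3·[Al³⁺(aq)]) / [Co³⁺(aq)]^3 = 1.82×10^4 (log Q = 4.260), giving E = +3.477 − (0.0591/3)·(4.260) = +3.3931 V.
Finally ΔG = −nFE = −(3)(96500 C/mol)(+3.3931 V) = −982 kJ/mol.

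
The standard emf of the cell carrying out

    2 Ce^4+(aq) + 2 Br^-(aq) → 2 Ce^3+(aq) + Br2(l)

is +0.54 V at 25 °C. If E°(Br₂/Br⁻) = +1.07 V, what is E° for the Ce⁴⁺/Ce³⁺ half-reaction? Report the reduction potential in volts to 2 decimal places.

In the reaction as written the Ce⁴⁺/Ce³⁺ couple is reduced (cathode) and Br₂/Br⁻ is oxidized (anode), so E°cell = E°(Ce⁴⁺/Ce³⁺) − E°(Br₂/Br⁻).
E°(Ce⁴⁺/Ce³⁺) = E°cell + E°(anode) = +0.54 + (+1.07) = +1.61 V.

+1.61 V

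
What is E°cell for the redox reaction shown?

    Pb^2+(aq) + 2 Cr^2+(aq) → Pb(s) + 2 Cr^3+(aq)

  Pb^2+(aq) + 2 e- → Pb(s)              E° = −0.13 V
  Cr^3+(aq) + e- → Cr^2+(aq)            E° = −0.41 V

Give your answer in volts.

+0.28 V

In the reaction as written, Pb^2+(aq) is reduced (cathode) and Cr^3+(aq) is produced by oxidation at the anode.
E°cell = E°(cathode) − E°(anode) = −0.13 − (−0.41) = +0.28 V.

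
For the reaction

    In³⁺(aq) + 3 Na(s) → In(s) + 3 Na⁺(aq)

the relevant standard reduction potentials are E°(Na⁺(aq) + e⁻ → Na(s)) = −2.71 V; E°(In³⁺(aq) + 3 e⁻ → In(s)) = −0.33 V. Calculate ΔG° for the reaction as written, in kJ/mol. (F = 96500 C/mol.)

−689 kJ/mol

In the reaction as written In³⁺(aq) is reduced, so the In³⁺/In couple is the cathode and Na⁺/Na is the anode.
E°cell = −0.33 − (−2.71) = +2.38 V; balancing electrons gives n = 3.
ΔG° = −nFE°cell = −(3)(96500)(+2.38) J/mol = −689 kJ/mol.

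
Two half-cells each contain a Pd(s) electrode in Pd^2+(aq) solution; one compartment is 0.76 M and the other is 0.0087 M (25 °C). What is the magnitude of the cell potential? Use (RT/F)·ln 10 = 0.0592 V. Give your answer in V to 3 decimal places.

0.057 V

For a concentration cell E°cell = 0, since both electrodes use the same couple.
The compartment with the higher Pd^2+(aq) concentration (0.76 M) acts as the cathode; ions are reduced there and produced at the dilute (0.0087 M) anode.
With n = 2, Ecell = −(0.0592/2)·log([dilute]/[conc]) = −(0.0592/2)·log(0.0087/0.76) = +0.057 V.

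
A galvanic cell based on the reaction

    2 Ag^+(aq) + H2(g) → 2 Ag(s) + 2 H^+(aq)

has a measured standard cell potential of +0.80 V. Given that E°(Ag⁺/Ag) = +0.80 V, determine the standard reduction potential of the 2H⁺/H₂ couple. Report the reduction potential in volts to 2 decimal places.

In the reaction as written the Ag⁺/Ag couple is reduced (cathode) and 2H⁺/H₂ is oxidized (anode), so E°cell = E°(Ag⁺/Ag) − E°(2H⁺/H₂).
E°(2H⁺/H₂) = E°(cathode) − E°cell = +0.80 − (+0.80) = +0.00 V.

+0.00 V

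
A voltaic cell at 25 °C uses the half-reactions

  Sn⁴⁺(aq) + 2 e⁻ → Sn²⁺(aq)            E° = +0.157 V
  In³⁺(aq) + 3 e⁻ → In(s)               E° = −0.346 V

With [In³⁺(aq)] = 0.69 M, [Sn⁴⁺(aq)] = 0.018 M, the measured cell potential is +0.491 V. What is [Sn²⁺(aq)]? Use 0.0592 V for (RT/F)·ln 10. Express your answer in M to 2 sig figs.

0.059 M

The Sn⁴⁺/Sn²⁺ couple has the larger reduction potential, so it is the cathode: E°cell = +0.157 − (−0.346) = +0.503 V and n = 6.
Rearranging E = E° − (0.0592/n)·log Q gives log Q = 6(+0.503 − (+0.491))/0.0592 = 1.216.
The balanced reaction is 3 Sn⁴⁺(aq) + 2 In(s) → 3 Sn²⁺(aq) + 2 In³⁺(aq), so Q = ([Sn²⁺(aq)]^3·[In³⁺(aq)]^2) / [Sn⁴⁺(aq)]^3.
Solving for the unknown gives log [Sn²⁺(aq)] = −1.232, so [Sn²⁺(aq)] ≈ 0.059 M.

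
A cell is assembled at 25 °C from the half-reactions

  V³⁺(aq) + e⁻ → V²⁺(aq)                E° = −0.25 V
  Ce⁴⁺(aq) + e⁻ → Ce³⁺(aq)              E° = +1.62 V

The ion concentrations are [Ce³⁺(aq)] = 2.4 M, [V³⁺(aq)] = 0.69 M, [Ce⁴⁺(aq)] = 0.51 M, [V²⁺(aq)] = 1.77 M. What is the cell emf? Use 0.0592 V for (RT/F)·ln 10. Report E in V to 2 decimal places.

The Ce⁴⁺/Ce³⁺ couple has the more positive E°, so it is the cathode; V³⁺/V²⁺ is the anode.
The standard potential is +1.62 − (−0.25) = +1.87 V and the balanced reaction transfers n = 1 electron.
The balanced reaction is Ce⁴⁺(aq) + V²⁺(aq) → Ce³⁺(aq) + V³⁺(aq), so Q = ([Ce³⁺(aq)]·[V³⁺(aq)]) / ([Ce⁴⁺(aq)]·[V²⁺(aq)]) = 1.83 and log Q = 0.264.
By the Nernst equation, E = +1.87 − (0.0592/1)·(0.264) = +1.85 V.

+1.85 V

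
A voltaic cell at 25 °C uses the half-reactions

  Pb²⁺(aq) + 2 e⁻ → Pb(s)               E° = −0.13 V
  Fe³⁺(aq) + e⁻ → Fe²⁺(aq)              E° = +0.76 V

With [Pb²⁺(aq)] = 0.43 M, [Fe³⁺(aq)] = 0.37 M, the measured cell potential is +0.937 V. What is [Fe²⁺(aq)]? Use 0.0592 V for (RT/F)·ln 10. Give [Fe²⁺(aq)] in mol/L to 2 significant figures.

Fe³⁺/Fe²⁺ is the cathode (higher E°); E°cell = +0.76 − (−0.13) = +0.89 V with n = 2.
Rearranging E = E° − (0.0592/n)·log Q gives log Q = 2(+0.89 − (+0.937))/0.0592 = −1.588.
Balancing electrons gives 2 Fe³⁺(aq) + Pb(s) → 2 Fe²⁺(aq) + Pb²⁺(aq); thus Q = ([Fe²⁺(aq)]^2·[Pb²⁺(aq)]) / [Fe³⁺(aq)]^2.
Isolating [Fe²⁺(aq)] in Q = 10^{−1.588} yields log [Fe²⁺(aq)] = −1.043, i.e. 0.091 M.

0.091 M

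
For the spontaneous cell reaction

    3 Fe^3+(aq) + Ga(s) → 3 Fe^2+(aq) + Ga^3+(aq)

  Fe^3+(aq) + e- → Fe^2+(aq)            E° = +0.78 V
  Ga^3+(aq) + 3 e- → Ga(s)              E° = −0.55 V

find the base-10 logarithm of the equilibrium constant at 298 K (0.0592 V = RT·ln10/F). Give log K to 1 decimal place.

The Fe³⁺/Fe²⁺ couple is reduced (cathode); E°cell = +0.78 − (−0.55) = +1.33 V with n = 3.
At equilibrium E = 0, so log K = nE°cell / 0.0592 = (3)(+1.33) / 0.0592 = 67.4.

log K = 67.4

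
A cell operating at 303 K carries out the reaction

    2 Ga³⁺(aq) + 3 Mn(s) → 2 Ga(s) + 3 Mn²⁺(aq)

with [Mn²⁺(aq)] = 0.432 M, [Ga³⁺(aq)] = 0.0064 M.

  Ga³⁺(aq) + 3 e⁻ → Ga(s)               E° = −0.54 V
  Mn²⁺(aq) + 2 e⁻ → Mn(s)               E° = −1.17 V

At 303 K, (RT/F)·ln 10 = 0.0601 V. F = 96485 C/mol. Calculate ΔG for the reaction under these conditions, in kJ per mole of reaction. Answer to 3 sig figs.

The standard cell potential is −0.54 − (−1.17) = +0.63 V, with n = 6 electrons in the balanced equation.
The reaction quotient is [Mn²⁺(aq)]^3 / [Ga³⁺(aq)]^2 = 1.97×10^3; by Nernst, E = +0.63 − (0.0601/6)(3.294) = +0.5970 V.
Then ΔG = −nFE = −6 × 96485 × +0.5970 J/mol = −346 kJ/mol.

−346 kJ/mol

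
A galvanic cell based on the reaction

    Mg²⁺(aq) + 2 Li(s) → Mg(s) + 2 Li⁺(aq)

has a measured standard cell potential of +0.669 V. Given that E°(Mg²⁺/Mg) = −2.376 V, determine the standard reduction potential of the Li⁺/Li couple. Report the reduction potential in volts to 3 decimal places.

In the reaction as written the Mg²⁺/Mg couple is reduced (cathode) and Li⁺/Li is oxidized (anode), so E°cell = E°(Mg²⁺/Mg) − E°(Li⁺/Li).
E°(Li⁺/Li) = E°(cathode) − E°cell = −2.376 − (+0.669) = −3.045 V.

−3.045 V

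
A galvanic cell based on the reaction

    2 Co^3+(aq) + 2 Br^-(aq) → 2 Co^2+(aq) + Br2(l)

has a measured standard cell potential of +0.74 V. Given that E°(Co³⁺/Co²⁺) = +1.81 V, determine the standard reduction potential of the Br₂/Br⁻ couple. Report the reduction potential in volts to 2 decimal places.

+1.07 V

In the reaction as written the Co³⁺/Co²⁺ couple is reduced (cathode) and Br₂/Br⁻ is oxidized (anode), so E°cell = E°(Co³⁺/Co²⁺) − E°(Br₂/Br⁻).
E°(Br₂/Br⁻) = E°(cathode) − E°cell = +1.81 − (+0.74) = +1.07 V.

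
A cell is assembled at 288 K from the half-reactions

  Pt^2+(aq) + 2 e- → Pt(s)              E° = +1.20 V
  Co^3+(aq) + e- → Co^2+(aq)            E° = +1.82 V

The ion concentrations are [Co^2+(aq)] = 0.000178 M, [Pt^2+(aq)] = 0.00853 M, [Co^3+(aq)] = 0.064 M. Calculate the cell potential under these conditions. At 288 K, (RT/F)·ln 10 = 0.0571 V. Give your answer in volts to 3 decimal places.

+0.825 V

The Co³⁺/Co²⁺ couple has the more positive E°, so it is the cathode; Pt²⁺/Pt is the anode.
E°cell = +1.82 − (+1.20) = +0.62 V, with n = 2 electrons transferred.
For the overall reaction 2 Co^3+(aq) + Pt(s) → 2 Co^2+(aq) + Pt^2+(aq), Q = ([Co^2+(aq)]^2·[Pt^2+(aq)]) / [Co^3+(aq)]^2 = 6.6×10^−8, giving log Q = −7.181.
E = E° − (0.0571/n)·log Q = +0.62 − (0.0571/2)(−7.181) = +0.825 V.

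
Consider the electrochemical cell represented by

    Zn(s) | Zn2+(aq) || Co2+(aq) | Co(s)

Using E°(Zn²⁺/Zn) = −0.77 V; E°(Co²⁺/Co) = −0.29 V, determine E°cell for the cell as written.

+0.48 V

By convention the left-hand electrode in cell notation is the anode (oxidation) and the right-hand electrode is the cathode (reduction).
E°cell = E°(right) − E°(left) = −0.29 − (−0.77) = +0.48 V.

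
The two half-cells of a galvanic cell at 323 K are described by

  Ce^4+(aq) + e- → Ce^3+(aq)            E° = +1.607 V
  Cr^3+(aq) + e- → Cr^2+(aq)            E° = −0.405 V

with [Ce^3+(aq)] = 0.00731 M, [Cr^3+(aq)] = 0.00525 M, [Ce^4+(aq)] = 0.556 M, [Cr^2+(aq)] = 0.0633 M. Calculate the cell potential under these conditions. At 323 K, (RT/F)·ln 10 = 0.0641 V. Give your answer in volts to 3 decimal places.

+2.202 V

The Ce⁴⁺/Ce³⁺ couple has the more positive E°, so it is the cathode; Cr³⁺/Cr²⁺ is the anode.
E°cell = +1.607 − (−0.405) = +2.012 V, with n = 1 electron transferred.
For the overall reaction Ce^4+(aq) + Cr^2+(aq) → Ce^3+(aq) + Cr^3+(aq), Q = ([Ce^3+(aq)]·[Cr^3+(aq)]) / ([Ce^4+(aq)]·[Cr^2+(aq)]) = 0.00109, giving log Q = −2.962.
Applying E = E° − (RT ln10/nF)·log Q gives +2.012 − (0.0641/1)(−2.962) = +2.202 V.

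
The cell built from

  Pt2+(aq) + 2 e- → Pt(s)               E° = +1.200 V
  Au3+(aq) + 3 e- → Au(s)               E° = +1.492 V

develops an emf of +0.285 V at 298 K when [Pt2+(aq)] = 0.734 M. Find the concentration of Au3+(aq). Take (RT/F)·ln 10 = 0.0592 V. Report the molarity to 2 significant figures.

With Au³⁺/Au at the cathode and Pt²⁺/Pt at the anode, E°cell = +1.492 − (+1.200) = +0.292 V (n = 6).
Since E = E° − (0.0592/n)·log Q, log Q = n(E° − E)/0.0592 = 0.709.
For 2 Au3+(aq) + 3 Pt(s) → 2 Au(s) + 3 Pt2+(aq), the reaction quotient is Q = [Pt2+(aq)]^3 / [Au3+(aq)]^2.
Substituting the known concentrations and solving, log [Au3+(aq)] = −0.556 and [Au3+(aq)] = 0.28 M.

0.28 M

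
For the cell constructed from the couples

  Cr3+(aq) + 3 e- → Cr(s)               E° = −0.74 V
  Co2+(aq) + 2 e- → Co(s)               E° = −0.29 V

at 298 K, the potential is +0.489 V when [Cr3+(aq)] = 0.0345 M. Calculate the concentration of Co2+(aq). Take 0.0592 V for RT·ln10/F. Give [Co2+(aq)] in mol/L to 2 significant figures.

2.2 M

The Co²⁺/Co couple has the larger reduction potential, so it is the cathode: E°cell = −0.29 − (−0.74) = +0.45 V and n = 6.
Rearranging E = E° − (0.0592/n)·log Q gives log Q = 6(+0.45 − (+0.489))/0.0592 = −3.953.
For 3 Co2+(aq) + 2 Cr(s) → 3 Co(s) + 2 Cr3+(aq), the reaction quotient is Q = [Cr3+(aq)]^2 / [Co2+(aq)]^3.
Solving for the unknown gives log [Co2+(aq)] = 0.343, so [Co2+(aq)] ≈ 2.2 M.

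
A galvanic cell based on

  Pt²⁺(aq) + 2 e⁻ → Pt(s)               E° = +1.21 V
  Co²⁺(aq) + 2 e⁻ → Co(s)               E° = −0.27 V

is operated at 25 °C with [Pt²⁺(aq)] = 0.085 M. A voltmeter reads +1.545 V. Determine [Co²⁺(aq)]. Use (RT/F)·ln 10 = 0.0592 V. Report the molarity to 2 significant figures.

Pt²⁺/Pt is the cathode (higher E°); E°cell = +1.21 − (−0.27) = +1.48 V with n = 2.
From the Nernst equation, log Q = n(E° − E)/0.0592 = 2·(+1.48 − (+1.545))/0.0592 = −2.196.
Balancing electrons gives Pt²⁺(aq) + Co(s) → Pt(s) + Co²⁺(aq); thus Q = [Co²⁺(aq)] / [Pt²⁺(aq)].
Isolating [Co²⁺(aq)] in Q = 10^{−2.196} yields log [Co²⁺(aq)] = −3.267, i.e. 0.00054 M.

0.00054 M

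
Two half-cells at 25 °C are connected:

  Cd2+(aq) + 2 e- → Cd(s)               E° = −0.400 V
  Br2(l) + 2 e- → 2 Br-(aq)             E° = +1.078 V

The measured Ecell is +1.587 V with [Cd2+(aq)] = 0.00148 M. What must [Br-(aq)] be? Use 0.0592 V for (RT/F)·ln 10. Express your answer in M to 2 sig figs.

The Br₂/Br⁻ couple has the larger reduction potential, so it is the cathode: E°cell = +1.078 − (−0.400) = +1.478 V and n = 2.
From the Nernst equation, log Q = n(E° − E)/0.0592 = 2·(+1.478 − (+1.587))/0.0592 = −3.682.
The balanced reaction is Br2(l) + Cd(s) → 2 Br-(aq) + Cd2+(aq), so Q = [Br-(aq)]^2·[Cd2+(aq)].
Isolating [Br-(aq)] in Q = 10^{−3.682} yields log [Br-(aq)] = −0.426, i.e. 0.37 M.

0.37 M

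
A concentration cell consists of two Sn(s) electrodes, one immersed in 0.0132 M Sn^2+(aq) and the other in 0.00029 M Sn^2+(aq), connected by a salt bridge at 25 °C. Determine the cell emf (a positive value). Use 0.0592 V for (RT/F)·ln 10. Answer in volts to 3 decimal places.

For a concentration cell E°cell = 0, since both electrodes use the same couple.
The compartment with the higher Sn^2+(aq) concentration (0.0132 M) acts as the cathode; ions are reduced there and produced at the dilute (0.00029 M) anode.
With n = 2, Ecell = −(0.0592/2)·log([dilute]/[conc]) = −(0.0592/2)·log(0.00029/0.0132) = +0.049 V.

0.049 V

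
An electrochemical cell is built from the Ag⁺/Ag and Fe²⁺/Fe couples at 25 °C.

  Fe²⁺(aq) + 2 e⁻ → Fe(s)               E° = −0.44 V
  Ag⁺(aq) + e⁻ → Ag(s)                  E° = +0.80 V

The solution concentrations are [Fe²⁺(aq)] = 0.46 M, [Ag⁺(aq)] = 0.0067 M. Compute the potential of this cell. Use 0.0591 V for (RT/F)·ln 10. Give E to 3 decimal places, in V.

Ag⁺/Ag is reduced (cathode, E° = +0.80 V) and Fe²⁺/Fe is oxidized (anode).
E°cell = +0.80 − (−0.44) = +1.24 V, with n = 2 electrons transferred.
The balanced reaction is 2 Ag⁺(aq) + Fe(s) → 2 Ag(s) + Fe²⁺(aq), so Q = [Fe²⁺(aq)] / [Ag⁺(aq)]^2 = 1.02×10^4 and log Q = 4.011.
Applying E = E° − (RT ln10/nF)·log Q gives +1.24 − (0.0591/2)(4.011) = +1.121 V.

+1.121 V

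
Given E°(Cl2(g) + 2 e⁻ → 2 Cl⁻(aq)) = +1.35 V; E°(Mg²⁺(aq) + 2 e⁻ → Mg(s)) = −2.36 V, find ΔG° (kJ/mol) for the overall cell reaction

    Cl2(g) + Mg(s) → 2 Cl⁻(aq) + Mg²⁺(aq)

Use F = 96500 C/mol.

−716 kJ/mol

In the reaction as written Cl2(g) is reduced, so the Cl₂/Cl⁻ couple is the cathode and Mg²⁺/Mg is the anode.
E°cell = +1.35 − (−2.36) = +3.71 V; balancing electrons gives n = 2.
ΔG° = −nFE°cell = −(2)(96500)(+3.71) J/mol = −716 kJ/mol.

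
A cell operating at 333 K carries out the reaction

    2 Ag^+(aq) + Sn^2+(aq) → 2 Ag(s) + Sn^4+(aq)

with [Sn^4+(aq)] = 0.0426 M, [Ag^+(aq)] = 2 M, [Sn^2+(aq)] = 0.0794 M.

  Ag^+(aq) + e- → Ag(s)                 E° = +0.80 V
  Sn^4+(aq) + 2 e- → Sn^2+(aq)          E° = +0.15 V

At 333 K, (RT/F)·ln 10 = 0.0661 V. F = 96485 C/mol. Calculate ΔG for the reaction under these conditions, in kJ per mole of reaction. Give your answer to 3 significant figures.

−131 kJ/mol

E°cell = +0.80 − (+0.15) = +0.65 V; the balanced reaction transfers n = 2 electrons.
The reaction quotient is [Sn^4+(aq)] / ([Ag^+(aq)]^2·[Sn^2+(aq)]) = 0.134; by Nernst, E = +0.65 − (0.0661/2)(−0.872) = +0.6788 V.
Then ΔG = −nFE = −2 × 96485 × +0.6788 J/mol = −131 kJ/mol.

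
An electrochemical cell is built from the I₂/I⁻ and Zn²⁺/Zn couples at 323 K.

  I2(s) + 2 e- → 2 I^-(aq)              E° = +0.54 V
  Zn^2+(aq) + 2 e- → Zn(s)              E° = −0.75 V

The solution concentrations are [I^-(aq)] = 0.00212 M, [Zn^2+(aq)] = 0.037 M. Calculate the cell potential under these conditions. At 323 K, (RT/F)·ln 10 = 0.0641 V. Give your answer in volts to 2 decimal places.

+1.51 V

Since E°(I₂/I⁻) > E°(Zn²⁺/Zn), I₂/I⁻ serves as the cathode.
The standard potential is +0.54 − (−0.75) = +1.29 V and the balanced reaction transfers n = 2 electrons.
Balancing gives I2(s) + Zn(s) → 2 I^-(aq) + Zn^2+(aq); hence Q = [I^-(aq)]^2·[Zn^2+(aq)] = 1.66×10^−7 (log Q = −6.779).
Applying E = E° − (RT ln10/nF)·log Q gives +1.29 − (0.0641/2)(−6.779) = +1.51 V.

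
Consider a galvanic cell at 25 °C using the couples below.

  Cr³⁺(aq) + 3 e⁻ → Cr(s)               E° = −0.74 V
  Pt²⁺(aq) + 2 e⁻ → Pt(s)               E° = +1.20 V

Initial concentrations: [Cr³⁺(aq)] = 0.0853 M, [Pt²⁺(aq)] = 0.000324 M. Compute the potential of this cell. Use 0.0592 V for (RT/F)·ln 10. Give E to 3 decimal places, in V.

+1.858 V

Pt²⁺/Pt is reduced (cathode, E° = +1.20 V) and Cr³⁺/Cr is oxidized (anode).
The standard potential is +1.20 − (−0.74) = +1.94 V and the balanced reaction transfers n = 6 electrons.
The balanced reaction is 3 Pt²⁺(aq) + 2 Cr(s) → 3 Pt(s) + 2 Cr³⁺(aq), so Q = [Cr³⁺(aq)]^2 / [Pt²⁺(aq)]^3 = 2.14×10^8 and log Q = 8.330.
By the Nernst equation, E = +1.94 − (0.0592/6)·(8.330) = +1.858 V.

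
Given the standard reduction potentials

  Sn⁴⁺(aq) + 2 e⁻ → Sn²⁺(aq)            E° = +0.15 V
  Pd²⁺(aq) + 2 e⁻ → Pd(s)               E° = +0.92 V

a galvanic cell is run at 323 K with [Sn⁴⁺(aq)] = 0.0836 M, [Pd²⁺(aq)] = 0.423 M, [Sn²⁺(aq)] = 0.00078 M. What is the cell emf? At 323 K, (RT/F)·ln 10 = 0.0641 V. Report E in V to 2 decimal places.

+0.69 V

Since E°(Pd²⁺/Pd) > E°(Sn⁴⁺/Sn²⁺), Pd²⁺/Pd serves as the cathode.
E°cell = E°cat − E°an = +0.92 − (+0.15) = +0.77 V; n = 2.
For the overall reaction Pd²⁺(aq) + Sn²⁺(aq) → Pd(s) + Sn⁴⁺(aq), Q = [Sn⁴⁺(aq)] / ([Pd²⁺(aq)]·[Sn²⁺(aq)]) = 253, giving log Q = 2.404.
E = E° − (0.0641/n)·log Q = +0.77 − (0.0641/2)(2.404) = +0.69 V.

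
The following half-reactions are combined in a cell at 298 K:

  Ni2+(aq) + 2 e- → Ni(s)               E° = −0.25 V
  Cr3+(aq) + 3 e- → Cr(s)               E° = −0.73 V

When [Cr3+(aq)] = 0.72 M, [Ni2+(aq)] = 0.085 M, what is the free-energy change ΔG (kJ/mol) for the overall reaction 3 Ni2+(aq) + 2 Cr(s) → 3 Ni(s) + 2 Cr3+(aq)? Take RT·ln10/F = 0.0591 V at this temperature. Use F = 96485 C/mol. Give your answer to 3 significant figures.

−261 kJ/mol

E°cell = −0.25 − (−0.73) = +0.48 V; the balanced reaction transfers n = 6 electrons.
Here Q = [Cr3+(aq)]^2 / [Ni2+(aq)]^3 = 844 (log Q = 2.926), giving E = +0.48 − (0.0591/6)·(2.926) = +0.4512 V.
Then ΔG = −nFE = −6 × 96485 × +0.4512 J/mol = −261 kJ/mol.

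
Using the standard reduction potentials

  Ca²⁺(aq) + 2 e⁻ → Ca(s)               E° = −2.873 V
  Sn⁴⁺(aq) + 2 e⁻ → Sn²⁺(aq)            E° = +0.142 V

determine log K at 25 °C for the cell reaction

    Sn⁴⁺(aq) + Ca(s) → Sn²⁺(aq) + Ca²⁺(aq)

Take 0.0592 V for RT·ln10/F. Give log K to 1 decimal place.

The Sn⁴⁺/Sn²⁺ couple is reduced (cathode); E°cell = +0.142 − (−2.873) = +3.015 V with n = 2.
At equilibrium E = 0, so log K = nE°cell / 0.0592 = (2)(+3.015) / 0.0592 = 101.9.

log K = 101.9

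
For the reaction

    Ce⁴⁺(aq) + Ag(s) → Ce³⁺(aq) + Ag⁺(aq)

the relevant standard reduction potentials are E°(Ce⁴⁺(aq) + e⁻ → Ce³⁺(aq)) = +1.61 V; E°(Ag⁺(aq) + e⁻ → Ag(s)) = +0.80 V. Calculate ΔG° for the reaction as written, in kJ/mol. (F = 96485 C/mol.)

−78.2 kJ/mol

In the reaction as written Ce⁴⁺(aq) is reduced, so the Ce⁴⁺/Ce³⁺ couple is the cathode and Ag⁺/Ag is the anode.
E°cell = +1.61 − (+0.80) = +0.81 V; balancing electrons gives n = 1.
ΔG° = −nFE°cell = −(1)(96485)(+0.81) J/mol = −78.2 kJ/mol.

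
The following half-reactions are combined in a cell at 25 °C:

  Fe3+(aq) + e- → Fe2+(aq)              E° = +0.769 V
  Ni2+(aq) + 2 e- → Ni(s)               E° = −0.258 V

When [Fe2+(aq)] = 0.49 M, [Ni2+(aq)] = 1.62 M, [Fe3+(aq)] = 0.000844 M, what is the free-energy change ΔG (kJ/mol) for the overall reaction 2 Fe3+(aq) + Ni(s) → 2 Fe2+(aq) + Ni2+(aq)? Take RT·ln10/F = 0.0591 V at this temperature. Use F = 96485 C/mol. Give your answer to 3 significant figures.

The standard cell potential is +0.769 − (−0.258) = +1.027 V, with n = 2 electrons in the balanced equation.
Q = ([Fe2+(aq)]^2·[Ni2+(aq)]) / [Fe3+(aq)]^2 = 5.46×10^5, so log Q = 5.737 and E = +1.027 − (0.0591/2)(5.737) = +0.8575 V.
ΔG = −nFE = −(2)(96485)(+0.8575) J/mol = −165 kJ/mol.

−165 kJ/mol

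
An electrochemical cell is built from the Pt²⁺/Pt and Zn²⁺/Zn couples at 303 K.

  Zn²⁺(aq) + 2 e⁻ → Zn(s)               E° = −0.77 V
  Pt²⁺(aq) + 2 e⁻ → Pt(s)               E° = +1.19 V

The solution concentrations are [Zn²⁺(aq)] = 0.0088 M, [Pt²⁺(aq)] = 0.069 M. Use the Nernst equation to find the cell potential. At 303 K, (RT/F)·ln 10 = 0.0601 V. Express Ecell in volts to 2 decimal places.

The Pt²⁺/Pt couple has the more positive E°, so it is the cathode; Zn²⁺/Zn is the anode.
E°cell = E°cat − E°an = +1.19 − (−0.77) = +1.96 V; n = 2.
Balancing gives Pt²⁺(aq) + Zn(s) → Pt(s) + Zn²⁺(aq); hence Q = [Zn²⁺(aq)] / [Pt²⁺(aq)] = 0.128 (log Q = −0.894).
Applying E = E° − (RT ln10/nF)·log Q gives +1.96 − (0.0601/2)(−0.894) = +1.99 V.

+1.99 V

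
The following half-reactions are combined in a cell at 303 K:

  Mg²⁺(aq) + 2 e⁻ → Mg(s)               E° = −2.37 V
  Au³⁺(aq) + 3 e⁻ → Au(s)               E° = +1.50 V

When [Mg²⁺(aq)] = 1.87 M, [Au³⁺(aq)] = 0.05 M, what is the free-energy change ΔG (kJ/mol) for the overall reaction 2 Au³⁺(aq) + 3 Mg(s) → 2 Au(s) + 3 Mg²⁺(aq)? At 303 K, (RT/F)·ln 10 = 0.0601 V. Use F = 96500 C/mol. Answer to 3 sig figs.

The standard cell potential is +1.50 − (−2.37) = +3.87 V, with n = 6 electrons in the balanced equation.
Q = [Mg²⁺(aq)]^3 / [Au³⁺(aq)]^2 = 2.62×10^3, so log Q = 3.418 and E = +3.87 − (0.0601/6)(3.418) = +3.8358 V.
Finally ΔG = −nFE = −(6)(96500 C/mol)(+3.8358 V) = −2220 kJ/mol.

−2220 kJ/mol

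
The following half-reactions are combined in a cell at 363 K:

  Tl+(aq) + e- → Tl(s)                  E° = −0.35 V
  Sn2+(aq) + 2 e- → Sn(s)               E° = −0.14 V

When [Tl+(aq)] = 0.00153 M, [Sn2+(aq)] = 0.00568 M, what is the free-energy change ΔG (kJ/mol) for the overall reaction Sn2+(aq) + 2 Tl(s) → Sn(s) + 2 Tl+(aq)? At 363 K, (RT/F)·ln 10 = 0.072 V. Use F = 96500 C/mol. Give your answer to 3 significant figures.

E°cell = −0.14 − (−0.35) = +0.21 V; the balanced reaction transfers n = 2 electrons.
Here Q = [Tl+(aq)]^2 / [Sn2+(aq)] = 0.000412 (log Q = −3.385), giving E = +0.21 − (0.072/2)·(−3.385) = +0.3319 V.
Finally ΔG = −nFE = −(2)(96500 C/mol)(+0.3319 V) = −64.1 kJ/mol.

−64.1 kJ/mol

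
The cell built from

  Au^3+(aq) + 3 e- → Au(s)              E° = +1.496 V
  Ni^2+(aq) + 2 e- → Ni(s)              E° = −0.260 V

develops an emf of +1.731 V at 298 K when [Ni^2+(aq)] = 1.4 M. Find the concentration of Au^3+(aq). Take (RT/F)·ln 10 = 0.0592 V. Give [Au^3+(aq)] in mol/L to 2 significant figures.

0.090 M

Au³⁺/Au is the cathode (higher E°); E°cell = +1.496 − (−0.260) = +1.756 V with n = 6.
Rearranging E = E° − (0.0592/n)·log Q gives log Q = 6(+1.756 − (+1.731))/0.0592 = 2.534.
The balanced reaction is 2 Au^3+(aq) + 3 Ni(s) → 2 Au(s) + 3 Ni^2+(aq), so Q = [Ni^2+(aq)]^3 / [Au^3+(aq)]^2.
Isolating [Au^3+(aq)] in Q = 10^{2.534} yields log [Au^3+(aq)] = −1.048, i.e. 0.090 M.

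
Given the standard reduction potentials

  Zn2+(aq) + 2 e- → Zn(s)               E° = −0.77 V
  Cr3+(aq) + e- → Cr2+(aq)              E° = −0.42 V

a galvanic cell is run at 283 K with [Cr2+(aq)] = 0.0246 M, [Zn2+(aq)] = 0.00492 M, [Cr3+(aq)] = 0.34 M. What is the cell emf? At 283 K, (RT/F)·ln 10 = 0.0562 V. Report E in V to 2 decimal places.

Since E°(Cr³⁺/Cr²⁺) > E°(Zn²⁺/Zn), Cr³⁺/Cr²⁺ serves as the cathode.
The standard potential is −0.42 − (−0.77) = +0.35 V and the balanced reaction transfers n = 2 electrons.
The balanced reaction is 2 Cr3+(aq) + Zn(s) → 2 Cr2+(aq) + Zn2+(aq), so Q = ([Cr2+(aq)]^2·[Zn2+(aq)]) / [Cr3+(aq)]^2 = 2.58×10^−5 and log Q = −4.589.
E = E° − (0.0562/n)·log Q = +0.35 − (0.0562/2)(−4.589) = +0.48 V.

+0.48 V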